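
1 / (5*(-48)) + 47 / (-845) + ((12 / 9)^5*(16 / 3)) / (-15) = -46070161 / 29568240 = -1.56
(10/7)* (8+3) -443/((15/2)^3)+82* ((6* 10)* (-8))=-929533558/23625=-39345.34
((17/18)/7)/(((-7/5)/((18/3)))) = -85/147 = -0.58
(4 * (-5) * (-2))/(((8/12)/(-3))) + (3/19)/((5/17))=-17049/95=-179.46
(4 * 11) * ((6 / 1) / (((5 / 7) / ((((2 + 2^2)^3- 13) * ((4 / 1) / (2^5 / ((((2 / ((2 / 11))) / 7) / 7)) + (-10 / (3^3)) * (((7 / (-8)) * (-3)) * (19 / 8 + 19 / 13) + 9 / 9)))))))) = 185399165952 / 85525855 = 2167.76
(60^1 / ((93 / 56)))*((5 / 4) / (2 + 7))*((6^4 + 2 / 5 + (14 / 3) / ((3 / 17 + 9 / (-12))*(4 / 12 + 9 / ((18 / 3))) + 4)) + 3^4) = 2322482680 / 335637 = 6919.63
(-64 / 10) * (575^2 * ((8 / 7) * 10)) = -169280000 / 7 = -24182857.14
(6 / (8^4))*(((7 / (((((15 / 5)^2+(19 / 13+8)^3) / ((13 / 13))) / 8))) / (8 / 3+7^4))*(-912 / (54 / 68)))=-4967417 / 108490360320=-0.00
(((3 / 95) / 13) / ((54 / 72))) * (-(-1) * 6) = 24 / 1235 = 0.02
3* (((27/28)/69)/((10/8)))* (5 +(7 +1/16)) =5211/12880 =0.40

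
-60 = -60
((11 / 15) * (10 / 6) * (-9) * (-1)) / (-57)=-11 / 57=-0.19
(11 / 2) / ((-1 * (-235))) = 11 / 470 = 0.02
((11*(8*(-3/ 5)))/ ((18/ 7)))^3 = -29218112/ 3375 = -8657.22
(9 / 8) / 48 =3 / 128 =0.02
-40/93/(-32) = 5/372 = 0.01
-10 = -10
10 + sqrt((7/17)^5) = 49*sqrt(119)/4913 + 10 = 10.11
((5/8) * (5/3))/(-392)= -25/9408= -0.00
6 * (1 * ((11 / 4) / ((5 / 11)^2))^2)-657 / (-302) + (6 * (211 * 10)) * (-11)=-104337140367 / 755000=-138194.89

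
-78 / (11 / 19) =-1482 / 11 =-134.73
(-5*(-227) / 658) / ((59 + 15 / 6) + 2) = 1135 / 41783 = 0.03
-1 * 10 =-10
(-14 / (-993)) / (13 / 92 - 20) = -184 / 259173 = -0.00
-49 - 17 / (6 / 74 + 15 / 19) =-2467 / 36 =-68.53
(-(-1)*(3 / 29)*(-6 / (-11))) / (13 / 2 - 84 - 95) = -12 / 36685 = -0.00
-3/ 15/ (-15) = 1/ 75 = 0.01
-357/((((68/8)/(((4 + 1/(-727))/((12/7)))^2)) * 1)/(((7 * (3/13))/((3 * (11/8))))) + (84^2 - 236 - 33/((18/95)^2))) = -81160032996/1342386145199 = -0.06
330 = 330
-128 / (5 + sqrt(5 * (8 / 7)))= -896 / 27 + 256 * sqrt(70) / 135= -17.32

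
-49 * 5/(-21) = 35/3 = 11.67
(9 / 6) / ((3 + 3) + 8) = 3 / 28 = 0.11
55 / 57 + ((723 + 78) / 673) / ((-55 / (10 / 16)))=3211663 / 3375768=0.95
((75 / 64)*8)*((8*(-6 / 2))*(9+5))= -3150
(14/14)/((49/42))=6/7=0.86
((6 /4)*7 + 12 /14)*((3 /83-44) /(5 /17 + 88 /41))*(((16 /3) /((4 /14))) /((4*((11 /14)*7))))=-173.60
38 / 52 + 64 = 1683 / 26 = 64.73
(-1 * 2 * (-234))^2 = 219024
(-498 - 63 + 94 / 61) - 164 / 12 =-104882 / 183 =-573.13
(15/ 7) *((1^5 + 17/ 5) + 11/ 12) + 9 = 571/ 28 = 20.39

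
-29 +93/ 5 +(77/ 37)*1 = -1539/ 185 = -8.32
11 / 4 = 2.75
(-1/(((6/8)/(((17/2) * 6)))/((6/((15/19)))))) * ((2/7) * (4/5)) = -20672/175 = -118.13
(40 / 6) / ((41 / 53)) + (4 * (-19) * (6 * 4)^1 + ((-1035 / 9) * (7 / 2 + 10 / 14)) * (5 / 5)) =-3960643 / 1722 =-2300.02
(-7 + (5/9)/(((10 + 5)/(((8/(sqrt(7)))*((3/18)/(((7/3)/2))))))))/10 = -7/10 + 4*sqrt(7)/6615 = -0.70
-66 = -66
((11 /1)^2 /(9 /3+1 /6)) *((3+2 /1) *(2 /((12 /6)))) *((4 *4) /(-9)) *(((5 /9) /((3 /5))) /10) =-48400 /1539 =-31.45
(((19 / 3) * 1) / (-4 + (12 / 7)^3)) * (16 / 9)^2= 417088 / 21627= 19.29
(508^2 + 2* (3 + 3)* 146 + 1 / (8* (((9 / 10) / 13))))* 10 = 46767205 / 18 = 2598178.06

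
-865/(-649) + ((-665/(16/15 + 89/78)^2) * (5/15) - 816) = -19706278919/22910349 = -860.15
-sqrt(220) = -2 * sqrt(55) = -14.83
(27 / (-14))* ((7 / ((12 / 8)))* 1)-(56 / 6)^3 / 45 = -32887 / 1215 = -27.07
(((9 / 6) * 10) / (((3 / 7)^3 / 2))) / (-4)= -1715 / 18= -95.28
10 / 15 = 2 / 3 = 0.67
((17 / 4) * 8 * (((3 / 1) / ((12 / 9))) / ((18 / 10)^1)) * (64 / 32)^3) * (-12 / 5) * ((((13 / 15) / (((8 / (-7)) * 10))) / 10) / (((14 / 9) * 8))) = 1989 / 4000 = 0.50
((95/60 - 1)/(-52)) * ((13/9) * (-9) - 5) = 21/104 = 0.20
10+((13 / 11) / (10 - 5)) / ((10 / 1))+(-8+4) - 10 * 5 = -24187 / 550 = -43.98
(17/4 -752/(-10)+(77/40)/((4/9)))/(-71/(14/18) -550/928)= -544243/596842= -0.91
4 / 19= 0.21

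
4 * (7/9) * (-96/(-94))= 448/141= 3.18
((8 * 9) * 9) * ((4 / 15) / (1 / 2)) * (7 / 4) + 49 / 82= 248213 / 410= 605.40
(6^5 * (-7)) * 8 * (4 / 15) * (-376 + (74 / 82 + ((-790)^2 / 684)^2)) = -96630328323.14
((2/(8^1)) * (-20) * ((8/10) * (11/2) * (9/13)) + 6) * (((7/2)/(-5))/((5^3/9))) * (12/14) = 648/1625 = 0.40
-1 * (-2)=2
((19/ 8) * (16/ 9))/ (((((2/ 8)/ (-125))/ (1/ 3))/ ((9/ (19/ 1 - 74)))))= 3800/ 33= 115.15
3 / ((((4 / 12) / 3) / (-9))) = -243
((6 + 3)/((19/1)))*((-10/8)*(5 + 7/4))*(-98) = 391.68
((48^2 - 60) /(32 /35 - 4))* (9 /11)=-595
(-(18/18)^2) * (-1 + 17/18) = 0.06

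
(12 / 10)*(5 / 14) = 3 / 7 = 0.43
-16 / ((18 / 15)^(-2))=-576 / 25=-23.04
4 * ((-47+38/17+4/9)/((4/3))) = -6781/51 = -132.96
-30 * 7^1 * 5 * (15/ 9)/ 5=-350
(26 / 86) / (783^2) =13 / 26362827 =0.00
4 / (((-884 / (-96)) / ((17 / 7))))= 1.05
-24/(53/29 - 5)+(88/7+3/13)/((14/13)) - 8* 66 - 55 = -1270235/2254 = -563.55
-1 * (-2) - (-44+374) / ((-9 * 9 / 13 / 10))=14354 / 27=531.63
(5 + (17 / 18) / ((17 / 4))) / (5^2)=47 / 225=0.21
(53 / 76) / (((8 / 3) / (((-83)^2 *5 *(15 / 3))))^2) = 14148511948125 / 4864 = 2908822357.76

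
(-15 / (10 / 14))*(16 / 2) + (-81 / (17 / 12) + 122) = -1754 / 17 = -103.18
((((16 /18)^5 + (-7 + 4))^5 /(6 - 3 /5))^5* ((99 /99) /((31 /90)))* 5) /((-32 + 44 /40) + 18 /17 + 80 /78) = 335593110495998589423361024100122768885706800276002056985485937605615874345517739398421396536033871691888959167981302693660796217623437500 /600164983161496660218521459246333154836028952494635279638710185652310410328429436302897548244833450510515990270204025098759901025713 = 559168.10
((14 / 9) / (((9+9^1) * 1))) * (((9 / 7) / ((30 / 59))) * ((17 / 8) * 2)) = 1003 / 1080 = 0.93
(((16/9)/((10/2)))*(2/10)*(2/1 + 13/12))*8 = 1184/675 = 1.75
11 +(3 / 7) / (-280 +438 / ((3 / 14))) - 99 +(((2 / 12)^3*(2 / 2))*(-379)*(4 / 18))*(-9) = -1564933 / 18522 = -84.49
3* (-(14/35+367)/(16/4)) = -5511/20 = -275.55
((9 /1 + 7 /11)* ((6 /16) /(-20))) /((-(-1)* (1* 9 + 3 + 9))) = -53 /6160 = -0.01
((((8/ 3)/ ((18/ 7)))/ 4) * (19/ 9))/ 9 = 133/ 2187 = 0.06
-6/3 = -2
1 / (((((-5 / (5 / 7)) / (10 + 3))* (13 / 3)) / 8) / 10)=-240 / 7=-34.29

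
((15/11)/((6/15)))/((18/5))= 125/132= 0.95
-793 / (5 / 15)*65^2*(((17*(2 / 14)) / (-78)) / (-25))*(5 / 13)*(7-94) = 5864235 / 14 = 418873.93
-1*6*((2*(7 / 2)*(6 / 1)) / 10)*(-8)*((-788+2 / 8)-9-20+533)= -57204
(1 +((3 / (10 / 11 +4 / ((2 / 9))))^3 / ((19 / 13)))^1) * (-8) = -13188193 / 1644032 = -8.02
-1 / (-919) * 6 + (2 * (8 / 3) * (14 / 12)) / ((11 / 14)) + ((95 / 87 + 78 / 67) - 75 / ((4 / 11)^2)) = -1575444421273 / 2828417328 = -557.01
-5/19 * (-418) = 110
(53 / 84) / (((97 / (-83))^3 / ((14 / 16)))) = -30304711 / 87616608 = -0.35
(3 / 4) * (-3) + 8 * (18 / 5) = 531 / 20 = 26.55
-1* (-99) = 99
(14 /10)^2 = 49 /25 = 1.96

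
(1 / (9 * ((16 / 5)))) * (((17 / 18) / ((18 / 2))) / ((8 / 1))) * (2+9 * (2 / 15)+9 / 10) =697 / 373248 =0.00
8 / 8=1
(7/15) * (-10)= -14/3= -4.67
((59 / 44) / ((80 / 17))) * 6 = 3009 / 1760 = 1.71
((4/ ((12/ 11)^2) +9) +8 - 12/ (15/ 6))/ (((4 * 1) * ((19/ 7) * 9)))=19607/ 123120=0.16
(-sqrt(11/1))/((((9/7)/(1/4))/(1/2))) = -7*sqrt(11)/72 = -0.32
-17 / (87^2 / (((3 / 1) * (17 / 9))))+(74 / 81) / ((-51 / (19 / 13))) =-1757267 / 45164223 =-0.04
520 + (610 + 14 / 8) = 1131.75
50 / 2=25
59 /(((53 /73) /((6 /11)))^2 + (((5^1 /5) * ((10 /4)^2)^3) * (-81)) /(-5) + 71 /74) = 6700727232 /449494922305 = 0.01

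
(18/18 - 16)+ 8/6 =-41/3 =-13.67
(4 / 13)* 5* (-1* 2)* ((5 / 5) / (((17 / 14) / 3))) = -1680 / 221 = -7.60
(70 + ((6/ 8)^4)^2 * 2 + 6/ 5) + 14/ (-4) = 11124773/ 163840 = 67.90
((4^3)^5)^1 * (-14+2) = -12884901888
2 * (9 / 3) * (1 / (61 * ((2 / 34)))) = 102 / 61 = 1.67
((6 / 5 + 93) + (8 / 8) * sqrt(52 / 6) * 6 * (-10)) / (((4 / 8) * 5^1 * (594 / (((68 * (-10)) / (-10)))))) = 10676 / 2475- 272 * sqrt(78) / 297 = -3.77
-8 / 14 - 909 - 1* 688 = -11183 / 7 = -1597.57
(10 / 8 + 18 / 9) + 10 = 53 / 4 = 13.25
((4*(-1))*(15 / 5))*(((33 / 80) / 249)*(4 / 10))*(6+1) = -231 / 4150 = -0.06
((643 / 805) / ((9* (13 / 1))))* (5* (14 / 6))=643 / 8073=0.08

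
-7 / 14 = -1 / 2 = -0.50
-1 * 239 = -239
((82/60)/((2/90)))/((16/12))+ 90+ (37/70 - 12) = 34903/280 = 124.65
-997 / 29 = -34.38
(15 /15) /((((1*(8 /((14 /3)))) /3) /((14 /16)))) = 49 /32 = 1.53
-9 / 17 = -0.53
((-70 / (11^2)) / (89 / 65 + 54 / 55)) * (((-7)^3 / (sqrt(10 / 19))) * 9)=1404585 * sqrt(190) / 18491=1047.04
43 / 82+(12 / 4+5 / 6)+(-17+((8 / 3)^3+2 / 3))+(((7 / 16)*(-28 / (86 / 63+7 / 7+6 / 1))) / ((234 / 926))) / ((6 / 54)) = -1370244127 / 30336228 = -45.17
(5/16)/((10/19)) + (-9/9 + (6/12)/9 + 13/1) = 3643/288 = 12.65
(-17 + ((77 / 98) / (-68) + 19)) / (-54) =-631 / 17136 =-0.04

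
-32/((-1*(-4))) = -8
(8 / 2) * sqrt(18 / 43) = 12 * sqrt(86) / 43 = 2.59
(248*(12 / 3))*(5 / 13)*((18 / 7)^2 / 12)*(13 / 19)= 133920 / 931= 143.85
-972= -972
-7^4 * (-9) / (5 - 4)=21609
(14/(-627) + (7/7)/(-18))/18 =-293/67716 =-0.00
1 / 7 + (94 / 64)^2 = 16487 / 7168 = 2.30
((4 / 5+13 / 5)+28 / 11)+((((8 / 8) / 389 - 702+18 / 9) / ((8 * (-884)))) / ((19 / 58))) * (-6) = 2970052461 / 718700840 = 4.13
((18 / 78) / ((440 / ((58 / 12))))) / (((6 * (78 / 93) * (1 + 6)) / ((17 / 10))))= 0.00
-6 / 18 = -1 / 3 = -0.33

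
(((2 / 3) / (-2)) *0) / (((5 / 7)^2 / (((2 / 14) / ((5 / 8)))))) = 0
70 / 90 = 7 / 9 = 0.78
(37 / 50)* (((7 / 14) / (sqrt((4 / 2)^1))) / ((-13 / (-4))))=37* sqrt(2) / 650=0.08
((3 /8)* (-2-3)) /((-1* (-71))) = -0.03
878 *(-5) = -4390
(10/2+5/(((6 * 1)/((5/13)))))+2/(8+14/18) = 34189/6162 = 5.55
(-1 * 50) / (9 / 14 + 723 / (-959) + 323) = -95900 / 619301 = -0.15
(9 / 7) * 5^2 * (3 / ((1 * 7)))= 675 / 49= 13.78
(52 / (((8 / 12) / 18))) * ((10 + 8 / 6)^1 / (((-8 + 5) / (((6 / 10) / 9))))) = -353.60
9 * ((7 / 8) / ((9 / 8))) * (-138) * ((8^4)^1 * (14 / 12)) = -4616192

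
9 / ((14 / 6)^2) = 81 / 49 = 1.65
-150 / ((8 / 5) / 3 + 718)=-1125 / 5389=-0.21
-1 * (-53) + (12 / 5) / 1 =277 / 5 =55.40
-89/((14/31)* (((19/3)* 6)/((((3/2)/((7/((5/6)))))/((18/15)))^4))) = -1077734375/423788101632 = -0.00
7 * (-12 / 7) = -12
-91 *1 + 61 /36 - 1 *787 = -876.31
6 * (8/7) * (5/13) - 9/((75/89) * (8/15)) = -63291/3640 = -17.39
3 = 3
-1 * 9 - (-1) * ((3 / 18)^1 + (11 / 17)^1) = -835 / 102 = -8.19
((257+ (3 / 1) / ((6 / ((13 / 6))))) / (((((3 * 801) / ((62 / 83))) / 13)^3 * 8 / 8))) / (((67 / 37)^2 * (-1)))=-554995916317622 / 106848012863984538483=-0.00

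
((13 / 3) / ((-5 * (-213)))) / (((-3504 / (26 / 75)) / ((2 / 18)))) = -169 / 3778407000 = -0.00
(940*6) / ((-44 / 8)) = -11280 / 11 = -1025.45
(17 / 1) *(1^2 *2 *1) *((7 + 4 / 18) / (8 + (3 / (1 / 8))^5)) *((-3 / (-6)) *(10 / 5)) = 1105 / 35831844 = 0.00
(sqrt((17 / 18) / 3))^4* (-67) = -19363 / 2916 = -6.64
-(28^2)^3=-481890304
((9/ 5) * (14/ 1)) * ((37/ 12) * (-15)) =-2331/ 2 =-1165.50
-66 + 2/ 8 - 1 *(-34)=-127/ 4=-31.75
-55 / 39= -1.41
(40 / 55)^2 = 64 / 121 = 0.53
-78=-78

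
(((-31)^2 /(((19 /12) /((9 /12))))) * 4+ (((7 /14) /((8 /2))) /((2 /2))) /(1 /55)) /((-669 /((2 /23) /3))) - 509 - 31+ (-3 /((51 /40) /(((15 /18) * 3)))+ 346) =-11925708749 /59640012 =-199.96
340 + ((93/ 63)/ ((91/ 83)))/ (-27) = 17540407/ 51597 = 339.95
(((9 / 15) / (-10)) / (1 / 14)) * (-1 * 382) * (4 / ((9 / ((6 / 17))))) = 21392 / 425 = 50.33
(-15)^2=225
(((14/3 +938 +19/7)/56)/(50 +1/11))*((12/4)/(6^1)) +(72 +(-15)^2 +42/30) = 1934652299/6479760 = 298.57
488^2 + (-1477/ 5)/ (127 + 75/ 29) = 238141.72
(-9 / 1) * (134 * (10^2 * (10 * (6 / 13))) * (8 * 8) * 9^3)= -337602816000 / 13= -25969447384.62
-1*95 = -95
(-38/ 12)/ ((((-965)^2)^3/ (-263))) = 4997/ 4845238176492093750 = 0.00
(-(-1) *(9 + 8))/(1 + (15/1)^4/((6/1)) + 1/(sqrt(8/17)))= 1147636/569666241- 34 *sqrt(34)/569666241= 0.00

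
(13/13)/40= 1/40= 0.02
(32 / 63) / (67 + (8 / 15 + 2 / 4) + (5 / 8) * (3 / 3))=1280 / 173019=0.01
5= 5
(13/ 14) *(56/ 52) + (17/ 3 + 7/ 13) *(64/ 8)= 1975/ 39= 50.64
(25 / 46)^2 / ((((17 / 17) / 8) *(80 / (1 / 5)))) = 25 / 4232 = 0.01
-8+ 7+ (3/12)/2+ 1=1/8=0.12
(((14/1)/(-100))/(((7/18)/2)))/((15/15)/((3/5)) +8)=-54/725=-0.07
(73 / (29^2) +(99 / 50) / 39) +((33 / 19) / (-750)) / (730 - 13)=2561166041 / 18617532375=0.14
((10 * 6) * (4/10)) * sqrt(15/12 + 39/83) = 12 * sqrt(47393)/83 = 31.47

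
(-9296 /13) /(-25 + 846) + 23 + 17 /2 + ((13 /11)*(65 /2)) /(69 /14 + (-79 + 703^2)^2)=24584010385774919303 /802637912552261214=30.63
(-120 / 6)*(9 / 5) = -36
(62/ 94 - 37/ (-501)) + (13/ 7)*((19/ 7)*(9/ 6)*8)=70639538/ 1153803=61.22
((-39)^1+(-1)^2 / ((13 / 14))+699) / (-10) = -4297 / 65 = -66.11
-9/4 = -2.25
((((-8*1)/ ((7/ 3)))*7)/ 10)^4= 20736/ 625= 33.18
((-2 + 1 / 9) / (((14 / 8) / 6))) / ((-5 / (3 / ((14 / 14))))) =136 / 35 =3.89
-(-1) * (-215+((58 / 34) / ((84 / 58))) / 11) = -1687769 / 7854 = -214.89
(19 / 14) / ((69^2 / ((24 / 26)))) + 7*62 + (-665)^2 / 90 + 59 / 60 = 46345680113 / 8665020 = 5348.59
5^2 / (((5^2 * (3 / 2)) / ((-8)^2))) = 128 / 3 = 42.67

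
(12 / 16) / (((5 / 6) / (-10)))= -9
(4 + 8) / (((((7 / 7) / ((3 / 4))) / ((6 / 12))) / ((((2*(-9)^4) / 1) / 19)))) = 3107.84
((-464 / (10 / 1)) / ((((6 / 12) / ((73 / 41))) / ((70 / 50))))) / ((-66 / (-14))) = -1659728 / 33825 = -49.07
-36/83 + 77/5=6211/415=14.97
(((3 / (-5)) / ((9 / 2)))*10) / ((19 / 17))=-68 / 57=-1.19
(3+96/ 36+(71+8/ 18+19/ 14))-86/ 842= 4157009/ 53046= 78.37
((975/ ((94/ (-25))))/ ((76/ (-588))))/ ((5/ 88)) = 31531500/ 893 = 35309.63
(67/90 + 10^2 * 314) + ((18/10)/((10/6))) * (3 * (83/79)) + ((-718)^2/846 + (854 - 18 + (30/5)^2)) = 54946762613/1670850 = 32885.51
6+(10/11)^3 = 8986/1331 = 6.75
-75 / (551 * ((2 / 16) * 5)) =-120 / 551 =-0.22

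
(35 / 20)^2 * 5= 245 / 16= 15.31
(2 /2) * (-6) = -6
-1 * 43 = -43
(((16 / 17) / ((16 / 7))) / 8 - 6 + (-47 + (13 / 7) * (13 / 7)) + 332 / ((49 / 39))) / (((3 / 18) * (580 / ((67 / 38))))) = 9918747 / 2532320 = 3.92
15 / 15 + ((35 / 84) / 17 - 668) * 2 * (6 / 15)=-136012 / 255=-533.38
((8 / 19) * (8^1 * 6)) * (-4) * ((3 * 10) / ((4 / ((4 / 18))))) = -2560 / 19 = -134.74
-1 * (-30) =30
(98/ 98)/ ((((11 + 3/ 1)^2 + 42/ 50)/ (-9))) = -225/ 4921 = -0.05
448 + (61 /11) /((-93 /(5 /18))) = 8249167 /18414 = 447.98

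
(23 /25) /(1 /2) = 46 /25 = 1.84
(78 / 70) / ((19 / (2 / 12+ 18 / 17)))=325 / 4522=0.07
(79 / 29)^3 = 493039 / 24389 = 20.22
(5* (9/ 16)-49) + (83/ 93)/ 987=-67832221/ 1468656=-46.19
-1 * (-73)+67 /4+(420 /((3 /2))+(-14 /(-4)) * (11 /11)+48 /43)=64391 /172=374.37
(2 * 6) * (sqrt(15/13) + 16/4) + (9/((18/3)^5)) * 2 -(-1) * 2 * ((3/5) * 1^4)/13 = 12 * sqrt(195)/13 + 1350497/28080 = 60.98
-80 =-80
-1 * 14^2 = -196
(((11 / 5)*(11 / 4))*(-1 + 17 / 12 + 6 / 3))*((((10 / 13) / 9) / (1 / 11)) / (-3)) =-38599 / 8424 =-4.58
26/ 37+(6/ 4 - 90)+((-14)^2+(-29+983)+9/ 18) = 39320/ 37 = 1062.70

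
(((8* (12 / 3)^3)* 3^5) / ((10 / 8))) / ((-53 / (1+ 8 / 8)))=-995328 / 265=-3755.95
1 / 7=0.14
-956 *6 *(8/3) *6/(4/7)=-160608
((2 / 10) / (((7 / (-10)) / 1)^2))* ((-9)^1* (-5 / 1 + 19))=-360 / 7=-51.43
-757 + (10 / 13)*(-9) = -9931 / 13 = -763.92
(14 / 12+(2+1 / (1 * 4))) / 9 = 41 / 108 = 0.38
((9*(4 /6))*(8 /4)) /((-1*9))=-4 /3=-1.33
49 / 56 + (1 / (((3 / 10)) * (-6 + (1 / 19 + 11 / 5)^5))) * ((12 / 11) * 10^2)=139296953356599 / 17705146693256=7.87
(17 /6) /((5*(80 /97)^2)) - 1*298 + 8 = -55520047 /192000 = -289.17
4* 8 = 32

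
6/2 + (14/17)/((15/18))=339/85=3.99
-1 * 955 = -955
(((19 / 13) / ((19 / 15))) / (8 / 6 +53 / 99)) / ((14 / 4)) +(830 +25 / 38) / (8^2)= 107723963 / 8188544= 13.16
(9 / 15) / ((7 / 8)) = 24 / 35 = 0.69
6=6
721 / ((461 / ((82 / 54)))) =29561 / 12447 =2.37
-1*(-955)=955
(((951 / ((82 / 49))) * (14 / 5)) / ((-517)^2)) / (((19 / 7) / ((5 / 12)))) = 761117 / 832872524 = 0.00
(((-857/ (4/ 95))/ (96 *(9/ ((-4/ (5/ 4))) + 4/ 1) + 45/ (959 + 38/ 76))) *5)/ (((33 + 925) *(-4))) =781176925/ 3354624768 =0.23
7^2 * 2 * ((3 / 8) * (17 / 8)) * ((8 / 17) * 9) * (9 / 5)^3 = 964467 / 500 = 1928.93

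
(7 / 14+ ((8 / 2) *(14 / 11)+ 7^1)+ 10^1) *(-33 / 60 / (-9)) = 497 / 360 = 1.38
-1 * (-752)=752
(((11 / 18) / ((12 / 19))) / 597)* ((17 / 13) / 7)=3553 / 11734632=0.00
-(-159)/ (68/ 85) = 795/ 4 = 198.75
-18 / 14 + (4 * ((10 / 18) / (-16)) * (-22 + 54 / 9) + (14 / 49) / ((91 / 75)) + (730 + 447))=1178.17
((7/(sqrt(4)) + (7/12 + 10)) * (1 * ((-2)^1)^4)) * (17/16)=2873/12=239.42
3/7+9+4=94/7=13.43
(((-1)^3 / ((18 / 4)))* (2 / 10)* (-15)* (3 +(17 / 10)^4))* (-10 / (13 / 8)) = -227042 / 4875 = -46.57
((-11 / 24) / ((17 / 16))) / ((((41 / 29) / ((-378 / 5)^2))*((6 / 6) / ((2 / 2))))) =-30386664 / 17425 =-1743.85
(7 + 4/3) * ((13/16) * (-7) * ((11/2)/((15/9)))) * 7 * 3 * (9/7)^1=-4222.97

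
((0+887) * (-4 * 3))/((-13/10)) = 106440/13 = 8187.69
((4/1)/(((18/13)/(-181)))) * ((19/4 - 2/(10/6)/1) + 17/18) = -1903577/810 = -2350.10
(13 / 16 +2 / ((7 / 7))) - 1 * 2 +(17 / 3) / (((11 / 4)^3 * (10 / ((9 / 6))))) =90867 / 106480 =0.85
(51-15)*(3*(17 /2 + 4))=1350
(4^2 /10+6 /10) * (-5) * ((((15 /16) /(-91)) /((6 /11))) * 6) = 1815 /1456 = 1.25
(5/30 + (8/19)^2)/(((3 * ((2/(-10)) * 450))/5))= -745/116964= -0.01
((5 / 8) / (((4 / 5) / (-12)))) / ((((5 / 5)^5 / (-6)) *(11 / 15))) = 3375 / 44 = 76.70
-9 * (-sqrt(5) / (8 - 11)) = -3 * sqrt(5) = -6.71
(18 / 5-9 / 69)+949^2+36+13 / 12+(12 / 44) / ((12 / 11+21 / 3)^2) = 900641.56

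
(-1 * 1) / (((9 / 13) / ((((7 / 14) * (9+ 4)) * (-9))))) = 169 / 2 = 84.50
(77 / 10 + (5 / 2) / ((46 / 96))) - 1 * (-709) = 166041 / 230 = 721.92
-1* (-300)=300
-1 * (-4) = 4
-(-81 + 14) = 67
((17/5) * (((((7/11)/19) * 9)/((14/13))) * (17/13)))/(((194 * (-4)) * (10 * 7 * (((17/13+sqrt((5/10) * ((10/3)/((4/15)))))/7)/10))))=-3757/8920120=-0.00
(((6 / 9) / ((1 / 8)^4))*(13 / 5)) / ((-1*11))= -106496 / 165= -645.43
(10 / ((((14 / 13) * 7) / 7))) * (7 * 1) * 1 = 65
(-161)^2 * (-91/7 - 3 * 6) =-803551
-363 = -363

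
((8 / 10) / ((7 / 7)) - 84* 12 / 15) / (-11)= 332 / 55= 6.04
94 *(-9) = -846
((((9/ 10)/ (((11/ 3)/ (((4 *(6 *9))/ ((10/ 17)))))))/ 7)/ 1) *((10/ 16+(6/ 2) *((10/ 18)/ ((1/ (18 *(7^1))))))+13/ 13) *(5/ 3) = 6993783/ 1540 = 4541.42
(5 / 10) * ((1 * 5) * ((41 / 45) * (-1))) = -41 / 18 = -2.28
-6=-6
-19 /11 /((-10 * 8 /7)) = 133 /880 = 0.15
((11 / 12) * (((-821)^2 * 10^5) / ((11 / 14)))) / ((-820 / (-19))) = 1822102703.25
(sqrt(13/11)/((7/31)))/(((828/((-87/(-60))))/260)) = 11687*sqrt(143)/63756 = 2.19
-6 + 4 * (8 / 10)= -14 / 5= -2.80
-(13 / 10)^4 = -28561 / 10000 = -2.86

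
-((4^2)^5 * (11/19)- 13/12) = -138411785/228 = -607069.23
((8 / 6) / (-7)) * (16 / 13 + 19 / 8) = -125 / 182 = -0.69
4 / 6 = 2 / 3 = 0.67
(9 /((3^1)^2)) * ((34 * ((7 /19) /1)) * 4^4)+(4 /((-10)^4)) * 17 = 152320323 /47500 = 3206.74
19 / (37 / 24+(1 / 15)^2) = 34200 / 2783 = 12.29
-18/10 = -9/5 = -1.80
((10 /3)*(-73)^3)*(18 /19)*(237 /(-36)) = 153661715 /19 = 8087458.68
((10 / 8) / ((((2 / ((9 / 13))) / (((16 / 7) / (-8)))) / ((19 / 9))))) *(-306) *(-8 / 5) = -11628 / 91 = -127.78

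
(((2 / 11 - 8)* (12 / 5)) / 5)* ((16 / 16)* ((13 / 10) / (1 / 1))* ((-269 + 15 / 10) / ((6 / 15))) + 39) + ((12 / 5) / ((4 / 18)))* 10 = 886647 / 275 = 3224.17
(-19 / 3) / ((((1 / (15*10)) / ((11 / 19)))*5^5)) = -22 / 125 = -0.18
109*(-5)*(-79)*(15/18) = 215275/6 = 35879.17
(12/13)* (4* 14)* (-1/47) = -672/611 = -1.10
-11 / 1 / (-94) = 11 / 94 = 0.12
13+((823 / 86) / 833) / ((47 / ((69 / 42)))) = 612810381 / 47137804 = 13.00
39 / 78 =1 / 2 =0.50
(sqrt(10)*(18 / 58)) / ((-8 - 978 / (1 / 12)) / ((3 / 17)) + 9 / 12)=-0.00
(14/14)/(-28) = -1/28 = -0.04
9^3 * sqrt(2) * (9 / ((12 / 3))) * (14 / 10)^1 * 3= 9742.59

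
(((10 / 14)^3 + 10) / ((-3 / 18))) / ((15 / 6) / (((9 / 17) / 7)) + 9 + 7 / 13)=-4991220 / 3418681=-1.46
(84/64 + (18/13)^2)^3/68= 666024768837/1344401457152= 0.50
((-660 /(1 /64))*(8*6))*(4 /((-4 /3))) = 6082560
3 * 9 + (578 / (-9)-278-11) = -2936 / 9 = -326.22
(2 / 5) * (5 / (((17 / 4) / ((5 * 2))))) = 80 / 17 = 4.71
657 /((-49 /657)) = -431649 /49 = -8809.16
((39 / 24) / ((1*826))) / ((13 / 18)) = 9 / 3304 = 0.00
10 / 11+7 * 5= 395 / 11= 35.91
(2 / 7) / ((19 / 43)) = 86 / 133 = 0.65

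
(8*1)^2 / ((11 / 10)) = 640 / 11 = 58.18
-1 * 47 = -47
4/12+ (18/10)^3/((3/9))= 6686/375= 17.83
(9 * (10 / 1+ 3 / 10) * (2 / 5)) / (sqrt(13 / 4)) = 1854 * sqrt(13) / 325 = 20.57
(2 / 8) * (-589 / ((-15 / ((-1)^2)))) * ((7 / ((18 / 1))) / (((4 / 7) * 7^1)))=4123 / 4320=0.95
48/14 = 3.43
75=75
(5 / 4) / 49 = 5 / 196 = 0.03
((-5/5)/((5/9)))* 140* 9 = -2268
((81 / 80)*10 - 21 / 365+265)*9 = 7228773 / 2920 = 2475.61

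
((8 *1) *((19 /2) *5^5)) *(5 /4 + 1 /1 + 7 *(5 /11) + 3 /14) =103253125 /77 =1340949.68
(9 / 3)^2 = 9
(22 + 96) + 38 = 156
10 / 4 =5 / 2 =2.50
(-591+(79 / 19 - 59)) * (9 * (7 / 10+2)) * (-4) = 5963706 / 95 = 62775.85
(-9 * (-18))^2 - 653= 25591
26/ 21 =1.24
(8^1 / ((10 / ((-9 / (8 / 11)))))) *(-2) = 99 / 5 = 19.80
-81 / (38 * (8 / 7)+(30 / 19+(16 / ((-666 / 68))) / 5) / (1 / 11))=-17937045 / 12667318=-1.42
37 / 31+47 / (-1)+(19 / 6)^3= -94091 / 6696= -14.05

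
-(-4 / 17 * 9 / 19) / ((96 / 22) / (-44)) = -363 / 323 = -1.12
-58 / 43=-1.35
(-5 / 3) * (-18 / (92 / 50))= 375 / 23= 16.30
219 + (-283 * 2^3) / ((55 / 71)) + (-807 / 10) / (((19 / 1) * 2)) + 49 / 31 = -350405211 / 129580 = -2704.16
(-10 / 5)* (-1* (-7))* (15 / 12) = -35 / 2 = -17.50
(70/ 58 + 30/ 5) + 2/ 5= 1103/ 145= 7.61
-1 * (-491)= 491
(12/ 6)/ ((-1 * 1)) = -2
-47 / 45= -1.04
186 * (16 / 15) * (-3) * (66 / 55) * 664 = -11856384 / 25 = -474255.36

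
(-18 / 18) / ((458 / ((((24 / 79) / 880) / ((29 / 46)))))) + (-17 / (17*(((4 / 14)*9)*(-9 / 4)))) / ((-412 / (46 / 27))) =-9306899699 / 12999877635690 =-0.00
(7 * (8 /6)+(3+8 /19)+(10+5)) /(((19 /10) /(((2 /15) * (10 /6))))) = 31640 /9747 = 3.25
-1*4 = -4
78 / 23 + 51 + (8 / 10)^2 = 31643 / 575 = 55.03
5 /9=0.56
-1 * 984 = -984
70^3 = 343000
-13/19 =-0.68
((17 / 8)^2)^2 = 20.39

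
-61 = -61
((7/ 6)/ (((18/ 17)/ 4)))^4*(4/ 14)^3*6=9354352/ 177147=52.81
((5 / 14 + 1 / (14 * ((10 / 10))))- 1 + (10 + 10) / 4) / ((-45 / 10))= -62 / 63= -0.98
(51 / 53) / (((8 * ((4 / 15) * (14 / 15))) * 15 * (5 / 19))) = 2907 / 23744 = 0.12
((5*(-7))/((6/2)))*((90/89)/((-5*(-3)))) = -70/89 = -0.79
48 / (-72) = -2 / 3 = -0.67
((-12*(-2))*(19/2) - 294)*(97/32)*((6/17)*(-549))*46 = 121257081/68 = 1783192.37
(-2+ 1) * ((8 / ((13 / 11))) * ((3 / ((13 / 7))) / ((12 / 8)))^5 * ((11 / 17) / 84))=-18593344 / 246167259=-0.08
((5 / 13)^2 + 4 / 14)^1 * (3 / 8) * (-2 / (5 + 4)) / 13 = -171 / 61516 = -0.00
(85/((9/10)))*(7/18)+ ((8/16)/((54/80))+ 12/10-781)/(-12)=2033/20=101.65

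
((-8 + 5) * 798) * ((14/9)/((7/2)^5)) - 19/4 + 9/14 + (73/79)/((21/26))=-3269023/325164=-10.05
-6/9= -2/3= -0.67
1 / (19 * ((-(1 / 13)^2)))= -169 / 19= -8.89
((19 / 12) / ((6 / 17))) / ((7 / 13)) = 4199 / 504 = 8.33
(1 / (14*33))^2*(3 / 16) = 1 / 1138368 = 0.00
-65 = -65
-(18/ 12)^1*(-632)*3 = 2844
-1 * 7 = -7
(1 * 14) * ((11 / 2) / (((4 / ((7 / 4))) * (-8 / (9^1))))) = -4851 / 128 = -37.90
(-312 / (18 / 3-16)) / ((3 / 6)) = 312 / 5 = 62.40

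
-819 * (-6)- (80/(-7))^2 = 234386/49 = 4783.39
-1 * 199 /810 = -199 /810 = -0.25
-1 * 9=-9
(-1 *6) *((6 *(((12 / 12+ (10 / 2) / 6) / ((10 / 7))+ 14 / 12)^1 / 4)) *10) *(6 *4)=-5292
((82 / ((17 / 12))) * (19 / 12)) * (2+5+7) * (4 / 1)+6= 5138.24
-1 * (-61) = 61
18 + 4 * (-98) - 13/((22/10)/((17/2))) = -9333/22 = -424.23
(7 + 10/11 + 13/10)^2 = 1026169/12100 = 84.81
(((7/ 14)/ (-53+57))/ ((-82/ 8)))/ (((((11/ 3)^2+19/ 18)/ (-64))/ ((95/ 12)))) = 1520/ 3567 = 0.43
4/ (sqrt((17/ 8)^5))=512 * sqrt(34)/ 4913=0.61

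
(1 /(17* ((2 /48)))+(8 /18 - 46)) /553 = -6754 /84609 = -0.08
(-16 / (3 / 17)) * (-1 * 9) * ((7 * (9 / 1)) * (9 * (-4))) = -1850688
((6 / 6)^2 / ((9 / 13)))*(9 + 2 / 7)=845 / 63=13.41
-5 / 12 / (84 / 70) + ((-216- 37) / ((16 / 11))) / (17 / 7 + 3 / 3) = -58843 / 1152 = -51.08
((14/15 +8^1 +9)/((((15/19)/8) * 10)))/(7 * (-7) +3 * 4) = -20444/41625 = -0.49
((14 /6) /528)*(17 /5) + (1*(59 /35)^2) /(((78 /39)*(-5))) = -0.27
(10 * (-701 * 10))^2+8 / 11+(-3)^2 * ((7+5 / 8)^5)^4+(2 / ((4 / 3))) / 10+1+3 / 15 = 3972276494056976142.95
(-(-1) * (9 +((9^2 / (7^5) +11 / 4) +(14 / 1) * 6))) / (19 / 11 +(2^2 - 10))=-70811455 / 3159716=-22.41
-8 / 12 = -2 / 3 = -0.67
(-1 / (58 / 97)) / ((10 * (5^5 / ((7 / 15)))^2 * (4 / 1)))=-4753 / 5097656250000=-0.00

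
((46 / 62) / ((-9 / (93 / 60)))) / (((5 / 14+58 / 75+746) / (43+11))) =-7245 / 784487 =-0.01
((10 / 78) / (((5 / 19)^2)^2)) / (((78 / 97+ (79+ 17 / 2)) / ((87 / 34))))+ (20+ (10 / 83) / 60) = 4896545539429 / 235675449750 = 20.78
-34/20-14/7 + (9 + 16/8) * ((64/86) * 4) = 12489/430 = 29.04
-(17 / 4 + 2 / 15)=-263 / 60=-4.38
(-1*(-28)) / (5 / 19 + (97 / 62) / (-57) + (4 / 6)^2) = 296856 / 7211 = 41.17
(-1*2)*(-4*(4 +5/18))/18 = 154/81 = 1.90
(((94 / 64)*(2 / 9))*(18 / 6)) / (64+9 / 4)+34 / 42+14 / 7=62869 / 22260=2.82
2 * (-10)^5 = -200000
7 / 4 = 1.75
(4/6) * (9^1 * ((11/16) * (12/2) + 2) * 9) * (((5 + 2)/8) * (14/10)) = 64827/160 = 405.17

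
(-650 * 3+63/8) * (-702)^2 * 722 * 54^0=-691016791257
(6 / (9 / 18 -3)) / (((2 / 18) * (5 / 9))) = -972 / 25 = -38.88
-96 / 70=-48 / 35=-1.37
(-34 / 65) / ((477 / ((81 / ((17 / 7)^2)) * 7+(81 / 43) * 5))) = -291492 / 2518295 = -0.12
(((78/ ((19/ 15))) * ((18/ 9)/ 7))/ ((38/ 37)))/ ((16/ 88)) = 238095/ 2527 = 94.22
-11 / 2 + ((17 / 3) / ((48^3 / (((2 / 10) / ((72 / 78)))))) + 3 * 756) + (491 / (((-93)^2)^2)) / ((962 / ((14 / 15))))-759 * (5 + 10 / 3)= -35923731500082882371 / 8842764701122560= -4062.50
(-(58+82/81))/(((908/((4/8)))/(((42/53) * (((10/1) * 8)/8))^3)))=-1639540000/101385237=-16.17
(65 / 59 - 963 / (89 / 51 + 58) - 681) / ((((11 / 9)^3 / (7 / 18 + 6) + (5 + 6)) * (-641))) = 1165539607875 / 12114256545611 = 0.10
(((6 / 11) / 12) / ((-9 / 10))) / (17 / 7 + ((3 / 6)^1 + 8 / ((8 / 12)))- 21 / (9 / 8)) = 70 / 5181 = 0.01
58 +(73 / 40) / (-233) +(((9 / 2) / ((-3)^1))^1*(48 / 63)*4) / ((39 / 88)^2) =3444994529 / 99230040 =34.72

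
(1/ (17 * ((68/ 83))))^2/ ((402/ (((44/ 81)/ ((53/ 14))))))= 530453/ 288278745012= 0.00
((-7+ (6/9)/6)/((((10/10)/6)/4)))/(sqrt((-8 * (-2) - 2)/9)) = -248 * sqrt(14)/7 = -132.56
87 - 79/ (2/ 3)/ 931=161757/ 1862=86.87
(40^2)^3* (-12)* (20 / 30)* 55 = -1802240000000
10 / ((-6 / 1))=-1.67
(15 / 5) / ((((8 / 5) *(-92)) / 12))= -45 / 184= -0.24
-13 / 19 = -0.68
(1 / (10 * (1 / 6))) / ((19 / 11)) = 33 / 95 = 0.35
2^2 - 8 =-4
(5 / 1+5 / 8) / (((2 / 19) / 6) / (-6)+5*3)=7695 / 20516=0.38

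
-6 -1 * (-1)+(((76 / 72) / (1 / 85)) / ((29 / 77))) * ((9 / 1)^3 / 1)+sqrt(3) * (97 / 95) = 97 * sqrt(3) / 95+10072465 / 58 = 173664.96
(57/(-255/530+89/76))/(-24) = -19133/5558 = -3.44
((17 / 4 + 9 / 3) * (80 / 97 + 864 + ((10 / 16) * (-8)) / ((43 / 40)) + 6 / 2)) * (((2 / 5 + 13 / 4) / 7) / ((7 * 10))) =7621828749 / 163503200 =46.62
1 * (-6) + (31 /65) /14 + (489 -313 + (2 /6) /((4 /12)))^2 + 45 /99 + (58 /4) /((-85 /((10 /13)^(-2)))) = 533026899799 /17017000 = 31323.20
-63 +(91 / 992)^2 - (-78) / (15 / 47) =892587453 / 4920320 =181.41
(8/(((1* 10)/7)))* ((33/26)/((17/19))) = 8778/1105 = 7.94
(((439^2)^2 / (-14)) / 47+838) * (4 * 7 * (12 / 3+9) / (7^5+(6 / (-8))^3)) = -61802345175168 / 50554187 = -1222497.06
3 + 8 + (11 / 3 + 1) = 47 / 3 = 15.67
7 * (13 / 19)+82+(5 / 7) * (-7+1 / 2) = 21851 / 266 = 82.15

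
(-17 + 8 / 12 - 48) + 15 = -148 / 3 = -49.33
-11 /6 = -1.83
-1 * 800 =-800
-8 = -8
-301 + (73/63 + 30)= -17000/63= -269.84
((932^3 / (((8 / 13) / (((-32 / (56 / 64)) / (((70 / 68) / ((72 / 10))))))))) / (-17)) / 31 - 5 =24247868086861 / 37975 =638521871.94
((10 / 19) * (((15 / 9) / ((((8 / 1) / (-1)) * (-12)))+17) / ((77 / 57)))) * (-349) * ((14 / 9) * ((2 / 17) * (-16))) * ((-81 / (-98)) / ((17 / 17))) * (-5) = -256567350 / 9163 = -28000.37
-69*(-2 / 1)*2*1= 276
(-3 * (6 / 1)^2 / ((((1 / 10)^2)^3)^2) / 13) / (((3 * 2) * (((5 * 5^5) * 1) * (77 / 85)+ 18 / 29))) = -8874000000000000 / 90719603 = -97817888.38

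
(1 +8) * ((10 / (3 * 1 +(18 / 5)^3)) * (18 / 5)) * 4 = 54000 / 2069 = 26.10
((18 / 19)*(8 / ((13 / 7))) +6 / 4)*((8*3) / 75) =11028 / 6175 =1.79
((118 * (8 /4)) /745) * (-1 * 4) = -944 /745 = -1.27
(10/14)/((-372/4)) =-0.01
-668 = -668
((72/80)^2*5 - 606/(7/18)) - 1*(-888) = -93273/140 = -666.24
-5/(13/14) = -70/13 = -5.38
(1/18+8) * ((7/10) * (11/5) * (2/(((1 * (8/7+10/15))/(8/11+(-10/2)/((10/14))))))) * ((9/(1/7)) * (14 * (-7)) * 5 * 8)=403569684/19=21240509.68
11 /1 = 11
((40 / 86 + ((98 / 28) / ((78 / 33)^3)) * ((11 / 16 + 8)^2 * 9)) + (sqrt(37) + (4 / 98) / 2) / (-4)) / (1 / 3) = 10266969208341 / 18960707584 - 3 * sqrt(37) / 4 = 536.92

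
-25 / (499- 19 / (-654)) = -0.05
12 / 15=4 / 5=0.80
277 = 277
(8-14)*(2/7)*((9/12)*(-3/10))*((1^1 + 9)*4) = 108/7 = 15.43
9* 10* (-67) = -6030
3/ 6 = 1/ 2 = 0.50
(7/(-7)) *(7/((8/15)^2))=-1575/64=-24.61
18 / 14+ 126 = 891 / 7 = 127.29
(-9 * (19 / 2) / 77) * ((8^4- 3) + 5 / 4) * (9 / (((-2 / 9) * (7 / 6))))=680513481 / 4312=157818.53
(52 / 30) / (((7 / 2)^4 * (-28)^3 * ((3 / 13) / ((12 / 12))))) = -169 / 74118870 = -0.00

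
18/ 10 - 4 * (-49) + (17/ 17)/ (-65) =12856/ 65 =197.78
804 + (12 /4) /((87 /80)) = 23396 /29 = 806.76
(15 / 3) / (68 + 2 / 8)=20 / 273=0.07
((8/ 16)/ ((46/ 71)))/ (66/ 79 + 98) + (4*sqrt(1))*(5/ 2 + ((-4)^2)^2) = 742765033/ 718336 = 1034.01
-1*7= -7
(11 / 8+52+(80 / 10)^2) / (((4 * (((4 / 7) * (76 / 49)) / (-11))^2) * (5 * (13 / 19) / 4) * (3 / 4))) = 7046.62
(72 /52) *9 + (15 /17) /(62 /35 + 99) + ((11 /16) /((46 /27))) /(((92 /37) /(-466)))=-1666689631431 /26389634752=-63.16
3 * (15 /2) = 45 /2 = 22.50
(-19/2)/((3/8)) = -76/3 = -25.33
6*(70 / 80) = 21 / 4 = 5.25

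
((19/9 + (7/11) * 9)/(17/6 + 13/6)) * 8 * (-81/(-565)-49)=-171365632/279675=-612.73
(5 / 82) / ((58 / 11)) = 55 / 4756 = 0.01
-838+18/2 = -829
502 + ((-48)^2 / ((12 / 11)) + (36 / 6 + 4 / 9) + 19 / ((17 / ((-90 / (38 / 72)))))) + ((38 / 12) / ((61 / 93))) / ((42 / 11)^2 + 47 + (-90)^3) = 4000442632268947 / 1646370113634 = 2429.86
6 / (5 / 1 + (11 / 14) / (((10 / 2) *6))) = 2520 / 2111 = 1.19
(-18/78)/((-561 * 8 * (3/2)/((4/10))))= 1/72930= 0.00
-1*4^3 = -64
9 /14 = 0.64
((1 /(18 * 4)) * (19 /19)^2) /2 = 1 /144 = 0.01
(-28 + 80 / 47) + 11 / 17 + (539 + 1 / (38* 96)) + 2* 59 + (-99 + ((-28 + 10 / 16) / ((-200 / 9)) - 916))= -6966597293 / 18217200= -382.42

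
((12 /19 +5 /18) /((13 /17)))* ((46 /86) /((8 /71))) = 8633671 /1529424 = 5.65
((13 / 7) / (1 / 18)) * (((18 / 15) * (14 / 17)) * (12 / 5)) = 33696 / 425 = 79.28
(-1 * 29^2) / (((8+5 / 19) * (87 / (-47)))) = 25897 / 471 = 54.98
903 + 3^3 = 930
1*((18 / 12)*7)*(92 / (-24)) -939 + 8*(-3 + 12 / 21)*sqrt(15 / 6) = -3917 / 4 -68*sqrt(10) / 7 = -1009.97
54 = 54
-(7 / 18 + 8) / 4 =-151 / 72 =-2.10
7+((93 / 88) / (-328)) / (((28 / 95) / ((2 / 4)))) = 6.99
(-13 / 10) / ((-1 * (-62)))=-13 / 620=-0.02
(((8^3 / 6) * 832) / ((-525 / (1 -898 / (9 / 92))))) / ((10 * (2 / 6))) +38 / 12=2513539967 / 6750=372376.29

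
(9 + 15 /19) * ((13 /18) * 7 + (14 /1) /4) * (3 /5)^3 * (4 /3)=57288 /2375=24.12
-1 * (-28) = 28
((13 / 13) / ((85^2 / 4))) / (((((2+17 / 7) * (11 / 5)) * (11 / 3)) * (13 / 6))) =504 / 70462535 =0.00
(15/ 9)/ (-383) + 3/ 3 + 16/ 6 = 4208/ 1149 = 3.66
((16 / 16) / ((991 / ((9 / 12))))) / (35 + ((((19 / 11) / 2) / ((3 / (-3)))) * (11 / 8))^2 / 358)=22912 / 1059722877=0.00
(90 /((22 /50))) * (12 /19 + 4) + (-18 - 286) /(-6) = 56888 /57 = 998.04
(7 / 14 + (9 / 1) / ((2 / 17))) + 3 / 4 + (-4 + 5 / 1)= 315 / 4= 78.75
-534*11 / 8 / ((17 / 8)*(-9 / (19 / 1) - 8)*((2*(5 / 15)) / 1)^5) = 13560129 / 43792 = 309.65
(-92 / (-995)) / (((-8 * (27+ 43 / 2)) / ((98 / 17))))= -0.00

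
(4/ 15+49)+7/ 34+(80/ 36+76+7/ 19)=3722797/ 29070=128.06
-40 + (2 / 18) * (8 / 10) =-1796 / 45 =-39.91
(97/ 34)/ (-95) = -97/ 3230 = -0.03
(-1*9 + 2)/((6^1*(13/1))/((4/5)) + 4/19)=-266/3713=-0.07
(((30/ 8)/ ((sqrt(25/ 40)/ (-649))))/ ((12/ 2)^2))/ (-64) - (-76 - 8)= 649 * sqrt(10)/ 1536 + 84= 85.34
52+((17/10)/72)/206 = 7712657/148320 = 52.00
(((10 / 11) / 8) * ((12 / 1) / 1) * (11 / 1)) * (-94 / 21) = -470 / 7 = -67.14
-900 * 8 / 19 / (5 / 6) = -454.74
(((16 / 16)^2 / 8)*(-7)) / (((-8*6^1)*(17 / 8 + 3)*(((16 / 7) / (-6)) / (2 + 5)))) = -343 / 5248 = -0.07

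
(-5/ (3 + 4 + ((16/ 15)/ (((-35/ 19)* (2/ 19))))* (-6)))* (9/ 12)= -2625/ 28004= -0.09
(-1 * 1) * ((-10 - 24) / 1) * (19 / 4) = 323 / 2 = 161.50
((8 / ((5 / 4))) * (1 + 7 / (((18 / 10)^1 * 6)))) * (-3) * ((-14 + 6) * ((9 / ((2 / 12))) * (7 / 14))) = 34176 / 5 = 6835.20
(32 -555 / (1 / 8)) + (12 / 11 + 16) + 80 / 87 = -4201220 / 957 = -4389.99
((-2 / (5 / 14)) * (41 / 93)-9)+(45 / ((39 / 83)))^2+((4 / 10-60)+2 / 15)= 47679144 / 5239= 9100.81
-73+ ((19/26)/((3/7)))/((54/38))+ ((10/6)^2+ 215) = 307429/2106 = 145.98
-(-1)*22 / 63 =22 / 63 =0.35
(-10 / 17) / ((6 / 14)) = -70 / 51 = -1.37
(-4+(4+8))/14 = 4/7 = 0.57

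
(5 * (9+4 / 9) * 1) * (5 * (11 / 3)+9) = 34850 / 27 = 1290.74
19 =19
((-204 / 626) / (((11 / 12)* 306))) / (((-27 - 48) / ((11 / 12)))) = 1 / 70425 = 0.00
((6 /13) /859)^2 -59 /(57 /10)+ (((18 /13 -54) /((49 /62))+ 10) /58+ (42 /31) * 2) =-2697992607549955 /313114846003323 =-8.62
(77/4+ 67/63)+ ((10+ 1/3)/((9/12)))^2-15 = 442579/2268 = 195.14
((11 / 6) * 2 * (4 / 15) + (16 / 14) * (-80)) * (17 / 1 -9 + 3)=-313412 / 315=-994.96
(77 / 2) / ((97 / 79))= 6083 / 194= 31.36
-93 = -93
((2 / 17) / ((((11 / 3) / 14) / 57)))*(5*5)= 119700 / 187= 640.11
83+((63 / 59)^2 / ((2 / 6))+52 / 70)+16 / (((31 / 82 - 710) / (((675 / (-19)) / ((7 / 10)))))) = 11895024217596 / 134699679485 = 88.31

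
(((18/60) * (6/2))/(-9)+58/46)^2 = 71289/52900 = 1.35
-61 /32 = -1.91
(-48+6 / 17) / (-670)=81 / 1139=0.07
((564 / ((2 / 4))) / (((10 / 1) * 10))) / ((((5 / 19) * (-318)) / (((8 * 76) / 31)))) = -542944 / 205375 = -2.64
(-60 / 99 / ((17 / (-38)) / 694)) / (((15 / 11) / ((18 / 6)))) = 2068.39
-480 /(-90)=16 /3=5.33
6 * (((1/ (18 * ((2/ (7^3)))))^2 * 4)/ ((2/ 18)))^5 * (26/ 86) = 293011423778999355142222237/ 433340928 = 676168358090097954.33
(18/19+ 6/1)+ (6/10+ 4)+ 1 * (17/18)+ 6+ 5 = 40171/1710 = 23.49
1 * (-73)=-73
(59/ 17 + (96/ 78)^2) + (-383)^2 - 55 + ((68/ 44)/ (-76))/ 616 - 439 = 216306686539767/ 1479526048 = 146199.99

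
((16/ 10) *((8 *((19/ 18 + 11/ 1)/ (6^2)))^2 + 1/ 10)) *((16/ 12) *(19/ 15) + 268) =23177381344/ 7381125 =3140.09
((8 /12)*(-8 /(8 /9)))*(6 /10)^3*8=-1296 /125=-10.37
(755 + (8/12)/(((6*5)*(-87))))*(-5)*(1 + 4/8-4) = 7389560/783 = 9437.50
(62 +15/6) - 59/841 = 108371/1682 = 64.43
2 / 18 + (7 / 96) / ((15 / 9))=223 / 1440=0.15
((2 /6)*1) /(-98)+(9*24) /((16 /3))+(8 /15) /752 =932653 /23030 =40.50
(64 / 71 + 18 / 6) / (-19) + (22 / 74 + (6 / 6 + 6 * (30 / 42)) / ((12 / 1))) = 2232341 / 4192692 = 0.53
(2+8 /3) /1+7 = 35 /3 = 11.67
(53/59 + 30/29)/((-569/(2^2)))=-0.01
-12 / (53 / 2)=-24 / 53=-0.45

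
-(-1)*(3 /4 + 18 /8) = 3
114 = 114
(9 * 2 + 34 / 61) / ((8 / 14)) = 1981 / 61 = 32.48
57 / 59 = 0.97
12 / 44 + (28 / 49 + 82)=6379 / 77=82.84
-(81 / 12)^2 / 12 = -243 / 64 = -3.80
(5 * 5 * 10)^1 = 250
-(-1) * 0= 0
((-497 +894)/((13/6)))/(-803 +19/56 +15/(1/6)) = -44464/172939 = -0.26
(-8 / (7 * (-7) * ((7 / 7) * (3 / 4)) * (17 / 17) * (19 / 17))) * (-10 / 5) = -1088 / 2793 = -0.39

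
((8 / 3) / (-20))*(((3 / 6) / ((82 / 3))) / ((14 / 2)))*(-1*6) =3 / 1435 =0.00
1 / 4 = 0.25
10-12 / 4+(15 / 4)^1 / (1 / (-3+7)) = 22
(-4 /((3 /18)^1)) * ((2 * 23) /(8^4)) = -69 /256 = -0.27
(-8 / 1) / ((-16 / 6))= 3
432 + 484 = 916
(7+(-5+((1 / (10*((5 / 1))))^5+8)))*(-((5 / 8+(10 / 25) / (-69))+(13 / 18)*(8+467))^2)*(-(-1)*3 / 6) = -8434992735125239341043 / 14283000000000000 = -590561.70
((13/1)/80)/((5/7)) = 91/400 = 0.23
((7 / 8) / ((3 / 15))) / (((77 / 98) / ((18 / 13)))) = 2205 / 286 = 7.71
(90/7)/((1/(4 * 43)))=15480/7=2211.43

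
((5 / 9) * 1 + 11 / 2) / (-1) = -109 / 18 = -6.06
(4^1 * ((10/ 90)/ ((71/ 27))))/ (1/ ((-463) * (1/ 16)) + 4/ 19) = 8797/ 9159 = 0.96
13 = 13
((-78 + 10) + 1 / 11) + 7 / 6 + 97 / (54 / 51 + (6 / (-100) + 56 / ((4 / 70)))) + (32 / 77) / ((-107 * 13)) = -35712196141873 / 535866389058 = -66.64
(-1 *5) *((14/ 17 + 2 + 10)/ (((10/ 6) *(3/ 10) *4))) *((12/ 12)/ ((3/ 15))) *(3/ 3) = -2725/ 17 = -160.29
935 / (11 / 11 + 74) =187 / 15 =12.47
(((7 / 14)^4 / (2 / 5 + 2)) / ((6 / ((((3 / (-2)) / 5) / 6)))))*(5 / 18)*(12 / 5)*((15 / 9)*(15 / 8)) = -25 / 55296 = -0.00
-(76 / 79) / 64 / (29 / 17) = -323 / 36656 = -0.01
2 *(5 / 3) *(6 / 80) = 1 / 4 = 0.25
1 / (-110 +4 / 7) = -7 / 766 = -0.01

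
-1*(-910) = 910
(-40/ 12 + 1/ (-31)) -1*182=-185.37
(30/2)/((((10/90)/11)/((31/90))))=1023/2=511.50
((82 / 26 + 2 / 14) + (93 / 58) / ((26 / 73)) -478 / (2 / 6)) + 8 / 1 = -14970533 / 10556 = -1418.20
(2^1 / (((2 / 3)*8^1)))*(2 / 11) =0.07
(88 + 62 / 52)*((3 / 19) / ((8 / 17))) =118269 / 3952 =29.93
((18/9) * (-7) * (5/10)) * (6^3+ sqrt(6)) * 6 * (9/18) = -4536-21 * sqrt(6) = -4587.44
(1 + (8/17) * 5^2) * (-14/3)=-3038/51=-59.57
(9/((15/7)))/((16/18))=4.72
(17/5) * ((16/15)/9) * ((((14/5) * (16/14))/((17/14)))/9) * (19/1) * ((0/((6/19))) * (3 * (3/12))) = 0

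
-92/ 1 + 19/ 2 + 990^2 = 1960035/ 2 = 980017.50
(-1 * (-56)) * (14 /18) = 43.56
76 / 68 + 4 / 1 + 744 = 12735 / 17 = 749.12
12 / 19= 0.63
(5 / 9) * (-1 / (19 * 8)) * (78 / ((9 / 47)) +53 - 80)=-5705 / 4104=-1.39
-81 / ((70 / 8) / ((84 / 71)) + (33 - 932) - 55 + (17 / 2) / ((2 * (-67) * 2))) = 260496 / 3044381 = 0.09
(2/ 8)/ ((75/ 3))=1/ 100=0.01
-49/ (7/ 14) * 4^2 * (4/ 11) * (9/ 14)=-366.55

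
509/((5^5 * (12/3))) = 509/12500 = 0.04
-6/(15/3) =-6/5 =-1.20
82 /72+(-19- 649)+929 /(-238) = -2873555 /4284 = -670.76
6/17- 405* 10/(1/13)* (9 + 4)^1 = -11635644/17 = -684449.65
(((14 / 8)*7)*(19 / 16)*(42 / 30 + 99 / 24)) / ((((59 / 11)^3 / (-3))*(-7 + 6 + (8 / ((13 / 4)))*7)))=-0.10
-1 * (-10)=10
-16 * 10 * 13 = -2080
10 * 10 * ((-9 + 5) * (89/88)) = -4450/11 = -404.55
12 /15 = 4 /5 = 0.80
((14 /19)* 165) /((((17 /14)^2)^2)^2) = 3409072719360 /132539391379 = 25.72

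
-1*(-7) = 7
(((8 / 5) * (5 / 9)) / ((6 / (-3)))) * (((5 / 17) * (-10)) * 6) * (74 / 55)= 5920 / 561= 10.55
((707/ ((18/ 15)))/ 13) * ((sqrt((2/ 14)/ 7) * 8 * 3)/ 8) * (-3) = -1515/ 26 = -58.27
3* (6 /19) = 18 /19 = 0.95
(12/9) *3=4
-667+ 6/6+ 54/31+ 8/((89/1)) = -1832440/2759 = -664.17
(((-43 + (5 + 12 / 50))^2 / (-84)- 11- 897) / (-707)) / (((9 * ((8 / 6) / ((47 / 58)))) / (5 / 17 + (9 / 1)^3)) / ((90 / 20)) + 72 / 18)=884277041063 / 2706623565625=0.33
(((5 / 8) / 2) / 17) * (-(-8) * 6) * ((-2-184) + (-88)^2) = 113370 / 17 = 6668.82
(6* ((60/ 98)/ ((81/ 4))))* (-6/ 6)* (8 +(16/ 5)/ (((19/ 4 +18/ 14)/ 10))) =-179840/ 74529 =-2.41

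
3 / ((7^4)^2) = 3 / 5764801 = 0.00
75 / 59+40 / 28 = 1115 / 413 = 2.70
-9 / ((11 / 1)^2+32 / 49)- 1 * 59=-117380 / 1987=-59.07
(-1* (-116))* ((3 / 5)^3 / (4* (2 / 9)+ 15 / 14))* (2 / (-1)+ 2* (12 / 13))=-789264 / 401375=-1.97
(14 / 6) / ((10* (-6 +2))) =-7 / 120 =-0.06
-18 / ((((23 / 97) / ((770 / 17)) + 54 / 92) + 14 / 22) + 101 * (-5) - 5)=15460830 / 437001601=0.04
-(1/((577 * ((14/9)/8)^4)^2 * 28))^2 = -497416319371650055274496/180496162502133932736159409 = -0.00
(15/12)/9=5/36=0.14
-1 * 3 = -3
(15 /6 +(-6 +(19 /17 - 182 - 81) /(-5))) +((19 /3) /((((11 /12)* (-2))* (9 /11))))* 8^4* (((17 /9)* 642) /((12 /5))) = -120326904571 /13770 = -8738337.30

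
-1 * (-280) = 280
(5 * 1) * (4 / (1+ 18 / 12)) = 8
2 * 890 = 1780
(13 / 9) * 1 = 13 / 9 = 1.44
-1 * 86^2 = -7396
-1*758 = -758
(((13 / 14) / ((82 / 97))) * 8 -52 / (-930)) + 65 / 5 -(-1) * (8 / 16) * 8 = 3448927 / 133455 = 25.84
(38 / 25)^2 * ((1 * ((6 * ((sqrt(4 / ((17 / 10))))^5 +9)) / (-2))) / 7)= -17.32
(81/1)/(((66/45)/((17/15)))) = 1377/22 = 62.59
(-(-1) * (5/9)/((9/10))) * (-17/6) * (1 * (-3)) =425/81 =5.25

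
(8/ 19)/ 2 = 4/ 19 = 0.21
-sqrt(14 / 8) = -sqrt(7) / 2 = -1.32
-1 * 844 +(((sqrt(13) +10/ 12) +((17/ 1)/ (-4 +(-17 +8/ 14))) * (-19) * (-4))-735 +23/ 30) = -1173061/ 715 +sqrt(13) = -1637.04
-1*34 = -34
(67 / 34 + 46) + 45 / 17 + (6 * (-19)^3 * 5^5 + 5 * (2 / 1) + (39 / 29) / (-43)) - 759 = -5452677398841 / 42398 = -128606948.41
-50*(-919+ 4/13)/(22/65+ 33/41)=122415750/3047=40175.83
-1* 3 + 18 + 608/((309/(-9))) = -279/103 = -2.71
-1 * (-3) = 3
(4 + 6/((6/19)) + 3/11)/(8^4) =1/176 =0.01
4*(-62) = -248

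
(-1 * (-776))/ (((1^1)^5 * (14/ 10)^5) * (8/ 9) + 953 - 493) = 5456250/ 3267989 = 1.67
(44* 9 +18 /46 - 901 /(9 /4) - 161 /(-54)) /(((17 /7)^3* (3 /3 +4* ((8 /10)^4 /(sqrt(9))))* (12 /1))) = -0.00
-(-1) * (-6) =-6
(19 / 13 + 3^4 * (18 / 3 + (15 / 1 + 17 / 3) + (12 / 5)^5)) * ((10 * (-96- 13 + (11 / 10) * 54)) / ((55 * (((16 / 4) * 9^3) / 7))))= -303651980828 / 1628859375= -186.42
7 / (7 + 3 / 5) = 35 / 38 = 0.92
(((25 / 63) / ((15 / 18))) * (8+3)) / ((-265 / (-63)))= 66 / 53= 1.25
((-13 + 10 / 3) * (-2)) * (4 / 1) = 232 / 3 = 77.33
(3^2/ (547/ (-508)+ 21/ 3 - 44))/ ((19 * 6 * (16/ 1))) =-381/ 2940136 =-0.00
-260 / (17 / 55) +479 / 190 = -2708857 / 3230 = -838.66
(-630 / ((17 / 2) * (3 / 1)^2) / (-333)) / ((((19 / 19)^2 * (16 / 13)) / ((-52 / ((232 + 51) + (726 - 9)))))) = -0.00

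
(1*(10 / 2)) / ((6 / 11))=9.17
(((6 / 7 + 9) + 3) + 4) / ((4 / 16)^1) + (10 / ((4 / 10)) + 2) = 661 / 7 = 94.43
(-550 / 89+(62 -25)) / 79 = 0.39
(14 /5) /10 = 7 /25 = 0.28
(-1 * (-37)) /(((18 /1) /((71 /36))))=2627 /648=4.05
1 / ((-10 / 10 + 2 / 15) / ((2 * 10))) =-300 / 13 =-23.08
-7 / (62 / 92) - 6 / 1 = -508 / 31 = -16.39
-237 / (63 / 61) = -4819 / 21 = -229.48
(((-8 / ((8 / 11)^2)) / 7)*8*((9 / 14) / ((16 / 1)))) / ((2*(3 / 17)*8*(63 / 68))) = -34969 / 131712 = -0.27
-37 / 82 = -0.45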